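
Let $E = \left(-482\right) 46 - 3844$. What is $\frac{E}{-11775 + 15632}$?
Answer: $- \frac{26016}{3857} \approx -6.7451$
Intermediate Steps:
$E = -26016$ ($E = -22172 - 3844 = -26016$)
$\frac{E}{-11775 + 15632} = - \frac{26016}{-11775 + 15632} = - \frac{26016}{3857}$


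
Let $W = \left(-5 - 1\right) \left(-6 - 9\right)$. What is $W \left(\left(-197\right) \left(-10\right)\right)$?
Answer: $177300$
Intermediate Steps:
$W = 90$ ($W = \left(-6\right) \left(-15\right) = 90$)
$W \left(\left(-197\right) \left(-10\right)\right) = 90 \left(\left(-197\right) \left(-10\right)\right) = 90 \cdot 1970 = 177300$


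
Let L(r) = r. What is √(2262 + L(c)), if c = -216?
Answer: √2046 ≈ 45.233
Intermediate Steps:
√(2262 + L(c)) = √(2262 - 216) = √2046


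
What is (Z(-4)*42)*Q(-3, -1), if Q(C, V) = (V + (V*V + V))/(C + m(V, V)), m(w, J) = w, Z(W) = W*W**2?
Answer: -672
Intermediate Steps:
Z(W) = W**3
Q(C, V) = (V**2 + 2*V)/(C + V) (Q(C, V) = (V + (V*V + V))/(C + V) = (V + (V**2 + V))/(C + V) = (V + (V + V**2))/(C + V) = (V**2 + 2*V)/(C + V))
(Z(-4)*42)*Q(-3, -1) = ((-4)**3*42)*(-(2 - 1)/(-3 - 1)) = (-64*42)*(-1*1/(-4)) = -(-2688)*(-1)/4 = -2688*1/4 = -672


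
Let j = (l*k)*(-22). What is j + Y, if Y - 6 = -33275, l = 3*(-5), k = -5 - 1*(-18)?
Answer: -28979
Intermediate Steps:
k = 13 (k = -5 + 18 = 13)
l = -15
Y = -33269 (Y = 6 - 33275 = -33269)
j = 4290 (j = -15*13*(-22) = -195*(-22) = 4290)
j + Y = 4290 - 33269 = -28979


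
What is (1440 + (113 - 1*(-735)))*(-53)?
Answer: -121264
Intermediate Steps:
(1440 + (113 - 1*(-735)))*(-53) = (1440 + (113 + 735))*(-53) = (1440 + 848)*(-53) = 2288*(-53) = -121264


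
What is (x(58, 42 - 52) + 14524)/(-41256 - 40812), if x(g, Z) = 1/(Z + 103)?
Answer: -1350733/7632324 ≈ -0.17698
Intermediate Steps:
x(g, Z) = 1/(103 + Z)
(x(58, 42 - 52) + 14524)/(-41256 - 40812) = (1/(103 + (42 - 52)) + 14524)/(-41256 - 40812) = (1/(103 - 10) + 14524)/(-82068) = (1/93 + 14524)*(-1/82068) = (1350733/93)*(-1/82068) = -1350733/7632324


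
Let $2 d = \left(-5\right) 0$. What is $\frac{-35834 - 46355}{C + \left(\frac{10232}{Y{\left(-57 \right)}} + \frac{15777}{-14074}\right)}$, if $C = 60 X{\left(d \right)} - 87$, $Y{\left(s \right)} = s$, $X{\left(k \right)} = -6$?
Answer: $\frac{65933495202}{503495903} \approx 130.95$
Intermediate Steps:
$d = 0$ ($d = \frac{\left(-5\right) 0}{2} = \frac{1}{2} \cdot 0 = 0$)
$C = -447$ ($C = 60 \left(-6\right) - 87 = -360 - 87 = -447$)
$\frac{-35834 - 46355}{C + \left(\frac{10232}{Y{\left(-57 \right)}} + \frac{15777}{-14074}\right)} = \frac{-35834 - 46355}{-447 + \left(\frac{10232}{-57} + \frac{15777}{-14074}\right)} = - \frac{82189}{-447 + \left(10232 \left(- \frac{1}{57}\right) + 15777 \left(- \frac{1}{14074}\right)\right)} = - \frac{82189}{-447 - \frac{144904457}{802218}} = - \frac{82189}{- \frac{503495903}{802218}} = \left(-82189\right) \left(- \frac{802218}{503495903}\right) = \frac{65933495202}{503495903}$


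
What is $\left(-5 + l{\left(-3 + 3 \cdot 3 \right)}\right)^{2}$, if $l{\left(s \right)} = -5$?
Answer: $100$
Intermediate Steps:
$\left(-5 + l{\left(-3 + 3 \cdot 3 \right)}\right)^{2} = \left(-5 - 5\right)^{2} = \left(-10\right)^{2} = 100$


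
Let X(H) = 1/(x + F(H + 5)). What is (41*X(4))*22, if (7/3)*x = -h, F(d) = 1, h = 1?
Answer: 3157/2 ≈ 1578.5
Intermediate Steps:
x = -3/7 (x = 3*(-1*1)/7 = (3/7)*(-1) = -3/7 ≈ -0.42857)
X(H) = 7/4 (X(H) = 1/(-3/7 + 1) = 1/(4/7) = 7/4)
(41*X(4))*22 = (41*(7/4))*22 = (287/4)*22 = 3157/2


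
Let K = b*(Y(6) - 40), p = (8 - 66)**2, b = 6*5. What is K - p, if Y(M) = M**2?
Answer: -3484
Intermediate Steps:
b = 30
p = 3364 (p = (-58)**2 = 3364)
K = -120 (K = 30*(6**2 - 40) = 30*(36 - 40) = 30*(-4) = -120)
K - p = -120 - 1*3364 = -120 - 3364 = -3484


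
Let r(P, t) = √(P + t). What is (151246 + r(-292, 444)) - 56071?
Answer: 95175 + 2*√38 ≈ 95187.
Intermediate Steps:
(151246 + r(-292, 444)) - 56071 = (151246 + √(-292 + 444)) - 56071 = (151246 + √152) - 56071 = (151246 + 2*√38) - 56071 = 95175 + 2*√38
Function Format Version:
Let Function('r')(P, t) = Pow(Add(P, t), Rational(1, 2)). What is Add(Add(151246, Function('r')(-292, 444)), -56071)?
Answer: Add(95175, Mul(2, Pow(38, Rational(1, 2)))) ≈ 95187.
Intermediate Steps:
Add(Add(151246, Function('r')(-292, 444)), -56071) = Add(Add(151246, Pow(Add(-292, 444), Rational(1, 2))), -56071) = Add(Add(151246, Pow(152, Rational(1, 2))), -56071) = Add(Add(151246, Mul(2, Pow(38, Rational(1, 2)))), -56071) = Add(95175, Mul(2, Pow(38, Rational(1, 2))))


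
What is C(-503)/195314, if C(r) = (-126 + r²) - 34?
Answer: 252849/195314 ≈ 1.2946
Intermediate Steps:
C(r) = -160 + r²
C(-503)/195314 = (-160 + (-503)²)/195314 = (-160 + 253009)*(1/195314) = 252849*(1/195314) = 252849/195314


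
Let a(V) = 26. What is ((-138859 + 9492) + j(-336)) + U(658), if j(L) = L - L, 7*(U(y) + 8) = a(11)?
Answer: -905599/7 ≈ -1.2937e+5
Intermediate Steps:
U(y) = -30/7 (U(y) = -8 + (1/7)*26 = -8 + 26/7 = -30/7)
j(L) = 0
((-138859 + 9492) + j(-336)) + U(658) = ((-138859 + 9492) + 0) - 30/7 = (-129367 + 0) - 30/7 = -129367 - 30/7 = -905599/7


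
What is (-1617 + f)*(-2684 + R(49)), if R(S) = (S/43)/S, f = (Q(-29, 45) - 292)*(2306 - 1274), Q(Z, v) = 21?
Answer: 32463844779/43 ≈ 7.5497e+8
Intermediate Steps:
f = -279672 (f = (21 - 292)*(2306 - 1274) = -271*1032 = -279672)
R(S) = 1/43 (R(S) = (S*(1/43))/S = (S/43)/S = 1/43)
(-1617 + f)*(-2684 + R(49)) = (-1617 - 279672)*(-2684 + 1/43) = -281289*(-115411/43) = 32463844779/43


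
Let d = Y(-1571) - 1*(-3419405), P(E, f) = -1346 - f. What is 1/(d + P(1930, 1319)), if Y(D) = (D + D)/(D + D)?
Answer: 1/3416741 ≈ 2.9268e-7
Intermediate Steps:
Y(D) = 1 (Y(D) = (2*D)/((2*D)) = (2*D)*(1/(2*D)) = 1)
d = 3419406 (d = 1 - 1*(-3419405) = 1 + 3419405 = 3419406)
1/(d + P(1930, 1319)) = 1/(3419406 + (-1346 - 1*1319)) = 1/(3419406 + (-1346 - 1319)) = 1/(3419406 - 2665) = 1/3416741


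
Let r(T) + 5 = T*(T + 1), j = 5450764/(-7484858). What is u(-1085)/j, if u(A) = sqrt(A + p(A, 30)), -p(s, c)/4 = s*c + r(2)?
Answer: -3742429*sqrt(129111)/2725382 ≈ -493.41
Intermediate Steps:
j = -2725382/3742429 (j = 5450764*(-1/7484858) = -2725382/3742429 ≈ -0.72824)
r(T) = -5 + T*(1 + T) (r(T) = -5 + T*(T + 1) = -5 + T*(1 + T))
p(s, c) = -4 - 4*c*s (p(s, c) = -4*(s*c + (-5 + 2 + 2**2)) = -4*(c*s + (-5 + 2 + 4)) = -4*(c*s + 1) = -4*(1 + c*s) = -4 - 4*c*s)
u(A) = sqrt(-4 - 119*A) (u(A) = sqrt(A + (-4 - 4*30*A)) = sqrt(A + (-4 - 120*A)) = sqrt(-4 - 119*A))
u(-1085)/j = sqrt(-4 - 119*(-1085))/(-2725382/3742429) = sqrt(-4 + 129115)*(-3742429/2725382) = sqrt(129111)*(-3742429/2725382) = -3742429*sqrt(129111)/2725382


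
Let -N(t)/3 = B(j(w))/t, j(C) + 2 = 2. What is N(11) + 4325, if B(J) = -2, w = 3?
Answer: 47581/11 ≈ 4325.5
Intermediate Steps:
j(C) = 0 (j(C) = -2 + 2 = 0)
N(t) = 6/t (N(t) = -(-6)/t = 6/t)
N(11) + 4325 = 6/11 + 4325 = 47581/11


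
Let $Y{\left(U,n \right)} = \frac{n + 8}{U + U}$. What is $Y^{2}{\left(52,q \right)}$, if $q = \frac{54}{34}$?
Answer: $\frac{26569}{3125824} \approx 0.0084998$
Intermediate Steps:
$q = \frac{27}{17}$ ($q = 54 \cdot \frac{1}{34} = \frac{27}{17} \approx 1.5882$)
$Y{\left(U,n \right)} = \frac{8 + n}{2 U}$
$Y^{2}{\left(52,q \right)} = \left(\frac{8 + \frac{27}{17}}{2 \cdot 52}\right)^{2} = \left(\frac{1}{2} \cdot \frac{1}{52} \cdot \frac{163}{17}\right)^{2} = \left(\frac{163}{1768}\right)^{2} = \frac{26569}{3125824}$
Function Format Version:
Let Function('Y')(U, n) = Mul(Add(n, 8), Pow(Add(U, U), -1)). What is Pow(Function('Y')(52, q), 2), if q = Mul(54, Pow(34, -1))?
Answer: Rational(26569, 3125824) ≈ 0.0084998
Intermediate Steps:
q = Rational(27, 17) (q = Mul(54, Rational(1, 34)) = Rational(27, 17) ≈ 1.5882)
Function('Y')(U, n) = Mul(Rational(1, 2), Pow(U, -1), Add(8, n)) (Function('Y')(U, n) = Mul(Add(8, n), Pow(Mul(2, U), -1)) = Mul(Add(8, n), Mul(Rational(1, 2), Pow(U, -1))) = Mul(Rational(1, 2), Pow(U, -1), Add(8, n)))
Pow(Function('Y')(52, q), 2) = Pow(Mul(Rational(1, 2), Pow(52, -1), Add(8, Rational(27, 17))), 2) = Pow(Mul(Rational(1, 2), Rational(1, 52), Rational(163, 17)), 2) = Pow(Rational(163, 1768), 2) = Rational(26569, 3125824)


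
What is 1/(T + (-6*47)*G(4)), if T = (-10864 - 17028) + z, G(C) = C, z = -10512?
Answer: -1/39532 ≈ -2.5296e-5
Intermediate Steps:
T = -38404 (T = (-10864 - 17028) - 10512 = -27892 - 10512 = -38404)
1/(T + (-6*47)*G(4)) = 1/(-38404 - 6*47*4) = 1/(-38404 - 282*4) = 1/(-38404 - 1128) = 1/(-39532) = -1/39532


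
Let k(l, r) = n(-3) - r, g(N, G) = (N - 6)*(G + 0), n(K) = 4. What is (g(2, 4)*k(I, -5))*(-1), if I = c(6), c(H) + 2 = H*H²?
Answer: 144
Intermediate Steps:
c(H) = -2 + H³ (c(H) = -2 + H*H² = -2 + H³)
I = 214 (I = -2 + 6³ = -2 + 216 = 214)
g(N, G) = G*(-6 + N) (g(N, G) = (-6 + N)*G = G*(-6 + N))
k(l, r) = 4 - r
(g(2, 4)*k(I, -5))*(-1) = ((4*(-6 + 2))*(4 - 1*(-5)))*(-1) = ((4*(-4))*(4 + 5))*(-1) = -16*9*(-1) = -144*(-1) = 144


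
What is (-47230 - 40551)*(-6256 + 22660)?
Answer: -1439959524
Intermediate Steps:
(-47230 - 40551)*(-6256 + 22660) = -87781*16404 = -1439959524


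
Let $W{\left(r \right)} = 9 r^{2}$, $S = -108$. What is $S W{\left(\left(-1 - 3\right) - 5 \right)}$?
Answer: $-78732$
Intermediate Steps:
$S W{\left(\left(-1 - 3\right) - 5 \right)} = - 108 \cdot 9 \left(\left(-1 - 3\right) - 5\right)^{2} = - 108 \cdot 9 \left(-4 - 5\right)^{2} = - 108 \cdot 9 \left(-9\right)^{2} = - 108 \cdot 9 \cdot 81 = \left(-108\right) 729 = -78732$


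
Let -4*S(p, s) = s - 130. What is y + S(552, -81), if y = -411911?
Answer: -1647433/4 ≈ -4.1186e+5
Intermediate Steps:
S(p, s) = 65/2 - s/4 (S(p, s) = -(s - 130)/4 = -(-130 + s)/4 = 65/2 - s/4)
y + S(552, -81) = -411911 + (65/2 - ¼*(-81)) = -411911 + (65/2 + 81/4) = -411911 + 211/4 = -1647433/4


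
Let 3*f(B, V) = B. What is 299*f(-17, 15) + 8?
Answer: -5059/3 ≈ -1686.3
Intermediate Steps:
f(B, V) = B/3
299*f(-17, 15) + 8 = 299*((⅓)*(-17)) + 8 = 299*(-17/3) + 8 = -5083/3 + 8 = -5059/3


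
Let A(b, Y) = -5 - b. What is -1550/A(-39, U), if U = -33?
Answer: -775/17 ≈ -45.588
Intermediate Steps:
-1550/A(-39, U) = -1550/(-5 - 1*(-39)) = -1550/(-5 + 39) = -1550/34 = -1550*1/34 = -775/17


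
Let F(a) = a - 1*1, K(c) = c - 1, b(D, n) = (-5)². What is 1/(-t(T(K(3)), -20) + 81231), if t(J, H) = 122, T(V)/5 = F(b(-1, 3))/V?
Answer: 1/81109 ≈ 1.2329e-5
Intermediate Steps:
b(D, n) = 25
K(c) = -1 + c
F(a) = -1 + a (F(a) = a - 1 = -1 + a)
T(V) = 120/V (T(V) = 5*((-1 + 25)/V) = 5*(24/V) = 120/V)
1/(-t(T(K(3)), -20) + 81231) = 1/(-1*122 + 81231) = 1/(-122 + 81231) = 1/81109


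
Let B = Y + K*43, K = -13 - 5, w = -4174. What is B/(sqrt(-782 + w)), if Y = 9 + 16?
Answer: 107*I*sqrt(1239)/354 ≈ 10.639*I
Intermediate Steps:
Y = 25
K = -18
B = -749 (B = 25 - 18*43 = 25 - 774 = -749)
B/(sqrt(-782 + w)) = -749/sqrt(-782 - 4174) = -749*(-I*sqrt(1239)/2478) = -(-107)*I*sqrt(1239)/354 = 107*I*sqrt(1239)/354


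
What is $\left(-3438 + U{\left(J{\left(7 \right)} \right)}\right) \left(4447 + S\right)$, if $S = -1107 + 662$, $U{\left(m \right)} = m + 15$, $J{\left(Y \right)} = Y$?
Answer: $-13670832$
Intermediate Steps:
$U{\left(m \right)} = 15 + m$
$S = -445$
$\left(-3438 + U{\left(J{\left(7 \right)} \right)}\right) \left(4447 + S\right) = \left(-3438 + \left(15 + 7\right)\right) \left(4447 - 445\right) = \left(-3438 + 22\right) 4002 = \left(-3416\right) 4002 = -13670832$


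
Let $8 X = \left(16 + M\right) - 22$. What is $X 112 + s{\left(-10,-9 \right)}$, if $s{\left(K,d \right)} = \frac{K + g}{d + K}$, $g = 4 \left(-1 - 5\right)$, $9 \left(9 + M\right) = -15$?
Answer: $- \frac{13198}{57} \approx -231.54$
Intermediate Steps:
$M = - \frac{32}{3}$ ($M = -9 + \frac{1}{9} \left(-15\right) = -9 - \frac{5}{3} = - \frac{32}{3} \approx -10.667$)
$g = -24$ ($g = 4 \left(-6\right) = -24$)
$X = - \frac{25}{12}$ ($X = \frac{\left(16 - \frac{32}{3}\right) - 22}{8} = \frac{\frac{16}{3} - 22}{8} = \frac{1}{8} \left(- \frac{50}{3}\right) = - \frac{25}{12} \approx -2.0833$)
$s{\left(K,d \right)} = \frac{-24 + K}{K + d}$ ($s{\left(K,d \right)} = \frac{K - 24}{d + K} = \frac{-24 + K}{K + d}$)
$X 112 + s{\left(-10,-9 \right)} = \left(- \frac{25}{12}\right) 112 + \frac{-24 - 10}{-10 - 9} = - \frac{700}{3} + \frac{1}{-19} \left(-34\right) = - \frac{700}{3} - - \frac{34}{19} = - \frac{700}{3} + \frac{34}{19} = - \frac{13198}{57}$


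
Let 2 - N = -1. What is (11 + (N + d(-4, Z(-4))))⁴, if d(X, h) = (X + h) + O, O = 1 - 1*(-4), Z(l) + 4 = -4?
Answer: 2401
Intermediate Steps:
N = 3 (N = 2 - 1*(-1) = 2 + 1 = 3)
Z(l) = -8 (Z(l) = -4 - 4 = -8)
O = 5 (O = 1 + 4 = 5)
d(X, h) = 5 + X + h (d(X, h) = (X + h) + 5 = 5 + X + h)
(11 + (N + d(-4, Z(-4))))⁴ = (11 + (3 + (5 - 4 - 8)))⁴ = (11 + (3 - 7))⁴ = (11 - 4)⁴ = 7⁴ = 2401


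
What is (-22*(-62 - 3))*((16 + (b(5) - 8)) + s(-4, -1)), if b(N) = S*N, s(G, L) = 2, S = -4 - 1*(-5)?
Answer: 21450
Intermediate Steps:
S = 1 (S = -4 + 5 = 1)
b(N) = N (b(N) = 1*N = N)
(-22*(-62 - 3))*((16 + (b(5) - 8)) + s(-4, -1)) = (-22*(-62 - 3))*((16 + (5 - 8)) + 2) = (-22*(-65))*((16 - 3) + 2) = 1430*(13 + 2) = 1430*15 = 21450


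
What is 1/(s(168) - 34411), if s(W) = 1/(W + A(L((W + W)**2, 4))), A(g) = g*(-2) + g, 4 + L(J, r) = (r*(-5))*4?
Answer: -252/8671571 ≈ -2.9060e-5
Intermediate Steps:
L(J, r) = -4 - 20*r (L(J, r) = -4 + (r*(-5))*4 = -4 - 5*r*4 = -4 - 20*r)
A(g) = -g (A(g) = -2*g + g = -g)
s(W) = 1/(84 + W) (s(W) = 1/(W - (-4 - 20*4)) = 1/(W - (-4 - 80)) = 1/(W - 1*(-84)) = 1/(W + 84) = 1/(84 + W))
1/(s(168) - 34411) = 1/(1/(84 + 168) - 34411) = 1/(1/252 - 34411) = 1/(-8671571/252) = -252/8671571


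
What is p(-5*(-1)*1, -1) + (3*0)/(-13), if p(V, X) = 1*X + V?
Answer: 4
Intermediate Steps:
p(V, X) = V + X (p(V, X) = X + V = V + X)
p(-5*(-1)*1, -1) + (3*0)/(-13) = (-5*(-1)*1 - 1) + (3*0)/(-13) = (5*1 - 1) - 1/13*0 = (5 - 1) + 0 = 4 + 0 = 4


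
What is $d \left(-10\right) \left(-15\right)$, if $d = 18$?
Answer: $2700$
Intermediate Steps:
$d \left(-10\right) \left(-15\right) = 18 \left(-10\right) \left(-15\right) = \left(-180\right) \left(-15\right) = 2700$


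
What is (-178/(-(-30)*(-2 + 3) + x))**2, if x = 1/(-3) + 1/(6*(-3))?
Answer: 10265616/284089 ≈ 36.135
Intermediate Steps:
x = -7/18 (x = 1*(-1/3) + (1/6)*(-1/3) = -1/3 - 1/18 = -7/18 ≈ -0.38889)
(-178/(-(-30)*(-2 + 3) + x))**2 = (-178/(-(-30)*(-2 + 3) - 7/18))**2 = (-178/(-(-30) - 7/18))**2 = (-178/(-6*(-5) - 7/18))**2 = (-178/(30 - 7/18))**2 = (-178/533/18)**2 = (-178*18/533)**2 = (-3204/533)**2 = 10265616/284089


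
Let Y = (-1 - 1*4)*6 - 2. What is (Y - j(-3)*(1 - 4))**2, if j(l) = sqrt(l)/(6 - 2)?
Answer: 16357/16 - 48*I*sqrt(3) ≈ 1022.3 - 83.138*I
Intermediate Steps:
j(l) = sqrt(l)/4
Y = -32 (Y = (-1 - 4)*6 - 2 = -5*6 - 2 = -30 - 2 = -32)
(Y - j(-3)*(1 - 4))**2 = (-32 - sqrt(-3)/4*(1 - 4))**2 = (-32 - (I*sqrt(3))/4*(-3))**2 = (-32 - I*sqrt(3)/4*(-3))**2 = (-32 - (-3)*I*sqrt(3)/4)**2 = (-32 + 3*I*sqrt(3)/4)**2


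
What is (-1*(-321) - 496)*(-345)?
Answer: 60375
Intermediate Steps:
(-1*(-321) - 496)*(-345) = (321 - 496)*(-345) = -175*(-345) = 60375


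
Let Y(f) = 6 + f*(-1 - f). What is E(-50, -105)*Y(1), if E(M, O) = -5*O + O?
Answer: 1680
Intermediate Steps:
E(M, O) = -4*O
E(-50, -105)*Y(1) = (-4*(-105))*(6 - 1*1 - 1*1²) = 420*(6 - 1 - 1*1) = 420*(6 - 1 - 1) = 420*4 = 1680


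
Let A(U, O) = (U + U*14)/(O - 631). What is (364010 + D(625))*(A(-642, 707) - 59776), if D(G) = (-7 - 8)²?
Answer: -829109223205/38 ≈ -2.1819e+10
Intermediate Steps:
A(U, O) = 15*U/(-631 + O) (A(U, O) = (U + 14*U)/(-631 + O) = (15*U)/(-631 + O) = 15*U/(-631 + O))
D(G) = 225 (D(G) = (-15)² = 225)
(364010 + D(625))*(A(-642, 707) - 59776) = (364010 + 225)*(15*(-642)/(-631 + 707) - 59776) = 364235*(15*(-642)/76 - 59776) = 364235*(15*(-642)*(1/76) - 59776) = 364235*(-4815/38 - 59776) = 364235*(-2276303/38) = -829109223205/38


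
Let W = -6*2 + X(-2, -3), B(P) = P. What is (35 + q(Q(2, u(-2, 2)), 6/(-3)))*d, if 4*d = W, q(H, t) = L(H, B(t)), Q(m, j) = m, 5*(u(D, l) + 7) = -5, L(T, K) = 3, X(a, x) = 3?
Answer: -171/2 ≈ -85.500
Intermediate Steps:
u(D, l) = -8 (u(D, l) = -7 + (⅕)*(-5) = -7 - 1 = -8)
W = -9 (W = -6*2 + 3 = -12 + 3 = -9)
q(H, t) = 3
d = -9/4 (d = (¼)*(-9) = -9/4 ≈ -2.2500)
(35 + q(Q(2, u(-2, 2)), 6/(-3)))*d = (35 + 3)*(-9/4) = 38*(-9/4) = -171/2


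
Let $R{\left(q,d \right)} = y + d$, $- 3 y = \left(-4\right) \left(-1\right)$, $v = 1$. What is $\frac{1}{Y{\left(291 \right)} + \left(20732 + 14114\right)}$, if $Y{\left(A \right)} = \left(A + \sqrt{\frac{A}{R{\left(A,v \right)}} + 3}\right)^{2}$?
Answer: $\frac{118657}{14374173529} - \frac{582 i \sqrt{870}}{14374173529} \approx 8.2549 \cdot 10^{-6} - 1.1943 \cdot 10^{-6} i$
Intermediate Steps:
$y = - \frac{4}{3}$ ($y = - \frac{\left(-4\right) \left(-1\right)}{3} = \left(- \frac{1}{3}\right) 4 = - \frac{4}{3} \approx -1.3333$)
$R{\left(q,d \right)} = - \frac{4}{3} + d$
$Y{\left(A \right)} = \left(A + \sqrt{3 - 3 A}\right)^{2}$ ($Y{\left(A \right)} = \left(A + \sqrt{\frac{A}{- \frac{4}{3} + 1} + 3}\right)^{2} = \left(A + \sqrt{\frac{A}{- \frac{1}{3}} + 3}\right)^{2} = \left(A + \sqrt{A \left(-3\right) + 3}\right)^{2} = \left(A + \sqrt{- 3 A + 3}\right)^{2} = \left(A + \sqrt{3 - 3 A}\right)^{2}$)
$\frac{1}{Y{\left(291 \right)} + \left(20732 + 14114\right)} = \frac{1}{\left(291 + \sqrt{3} \sqrt{1 - 291}\right)^{2} + \left(20732 + 14114\right)} = \frac{1}{\left(291 + \sqrt{3} \sqrt{1 - 291}\right)^{2} + 34846} = \frac{1}{\left(291 + \sqrt{3} \sqrt{-290}\right)^{2} + 34846} = \frac{1}{\left(291 + \sqrt{3} i \sqrt{290}\right)^{2} + 34846} = \frac{1}{\left(291 + i \sqrt{870}\right)^{2} + 34846} = \frac{1}{34846 + \left(291 + i \sqrt{870}\right)^{2}}$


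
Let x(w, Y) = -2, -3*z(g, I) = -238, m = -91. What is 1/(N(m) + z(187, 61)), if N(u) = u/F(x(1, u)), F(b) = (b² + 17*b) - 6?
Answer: 36/2947 ≈ 0.012216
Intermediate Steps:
z(g, I) = 238/3 (z(g, I) = -⅓*(-238) = 238/3)
F(b) = -6 + b² + 17*b
N(u) = -u/36 (N(u) = u/(-6 + (-2)² + 17*(-2)) = u/(-6 + 4 - 34) = u/(-36) = u*(-1/36) = -u/36)
1/(N(m) + z(187, 61)) = 1/(-1/36*(-91) + 238/3) = 1/(91/36 + 238/3) = 1/(2947/36) = 36/2947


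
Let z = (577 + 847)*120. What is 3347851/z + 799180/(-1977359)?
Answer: 6483339427109/337891105920 ≈ 19.188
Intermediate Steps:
z = 170880 (z = 1424*120 = 170880)
3347851/z + 799180/(-1977359) = 3347851/170880 + 799180/(-1977359) = 3347851*(1/170880) + 799180*(-1/1977359) = 3347851/170880 - 799180/1977359 = 6483339427109/337891105920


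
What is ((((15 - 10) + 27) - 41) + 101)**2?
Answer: 8464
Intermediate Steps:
((((15 - 10) + 27) - 41) + 101)**2 = (((5 + 27) - 41) + 101)**2 = ((32 - 41) + 101)**2 = (-9 + 101)**2 = 92**2 = 8464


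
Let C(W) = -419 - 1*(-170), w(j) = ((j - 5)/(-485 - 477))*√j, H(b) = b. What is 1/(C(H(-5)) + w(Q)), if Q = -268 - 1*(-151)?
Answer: -1477151/367821762 - 2257*I*√13/367821762 ≈ -0.0040159 - 2.2124e-5*I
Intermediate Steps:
Q = -117 (Q = -268 + 151 = -117)
w(j) = √j*(5/962 - j/962) (w(j) = ((-5 + j)/(-962))*√j = ((-5 + j)*(-1/962))*√j = (5/962 - j/962)*√j = √j*(5/962 - j/962))
C(W) = -249 (C(W) = -419 + 170 = -249)
1/(C(H(-5)) + w(Q)) = 1/(-249 + √(-117)*(5 - 1*(-117))/962) = 1/(-249 + (3*I*√13)*(5 + 117)/962) = 1/(-249 + (1/962)*(3*I*√13)*122) = 1/(-249 + 183*I*√13/481)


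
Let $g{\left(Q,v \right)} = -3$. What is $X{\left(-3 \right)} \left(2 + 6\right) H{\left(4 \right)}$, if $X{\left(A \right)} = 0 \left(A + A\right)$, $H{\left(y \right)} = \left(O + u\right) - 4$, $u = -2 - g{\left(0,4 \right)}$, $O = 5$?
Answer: $0$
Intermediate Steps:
$u = 1$ ($u = -2 - -3 = -2 + 3 = 1$)
$H{\left(y \right)} = 2$ ($H{\left(y \right)} = \left(5 + 1\right) - 4 = 6 - 4 = 2$)
$X{\left(A \right)} = 0$ ($X{\left(A \right)} = 0 \cdot 2 A = 0$)
$X{\left(-3 \right)} \left(2 + 6\right) H{\left(4 \right)} = 0 \left(2 + 6\right) 2 = 0 \cdot 8 \cdot 2 = 0 \cdot 2 = 0$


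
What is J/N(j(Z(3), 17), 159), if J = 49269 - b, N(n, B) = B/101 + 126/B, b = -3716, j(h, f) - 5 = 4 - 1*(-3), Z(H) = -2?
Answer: 283628705/12669 ≈ 22388.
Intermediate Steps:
j(h, f) = 12 (j(h, f) = 5 + (4 - 1*(-3)) = 5 + (4 + 3) = 5 + 7 = 12)
N(n, B) = 126/B + B/101 (N(n, B) = B*(1/101) + 126/B = B/101 + 126/B = 126/B + B/101)
J = 52985 (J = 49269 - 1*(-3716) = 49269 + 3716 = 52985)
J/N(j(Z(3), 17), 159) = 52985/(126/159 + (1/101)*159) = 52985/(126*(1/159) + 159/101) = 52985/(42/53 + 159/101) = 52985/(12669/5353) = 52985*(5353/12669) = 283628705/12669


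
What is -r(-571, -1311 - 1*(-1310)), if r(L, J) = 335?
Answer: -335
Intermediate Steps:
-r(-571, -1311 - 1*(-1310)) = -1*335 = -335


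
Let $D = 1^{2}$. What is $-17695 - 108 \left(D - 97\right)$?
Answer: $-7327$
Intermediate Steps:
$D = 1$
$-17695 - 108 \left(D - 97\right) = -17695 - 108 \left(1 - 97\right) = -17695 - -10368 = -17695 + 10368 = -7327$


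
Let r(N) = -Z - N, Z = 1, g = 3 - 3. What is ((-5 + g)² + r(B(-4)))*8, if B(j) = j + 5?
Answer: 184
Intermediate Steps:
B(j) = 5 + j
g = 0
r(N) = -1 - N (r(N) = -1*1 - N = -1 - N)
((-5 + g)² + r(B(-4)))*8 = ((-5 + 0)² + (-1 - (5 - 4)))*8 = ((-5)² + (-1 - 1*1))*8 = (25 + (-1 - 1))*8 = (25 - 2)*8 = 23*8 = 184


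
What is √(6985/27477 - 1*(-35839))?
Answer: 2*√751614397241/9159 ≈ 189.31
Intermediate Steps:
√(6985/27477 - 1*(-35839)) = √(6985*(1/27477) + 35839) = √(6985/27477 + 35839) = √(984755188/27477) = 2*√751614397241/9159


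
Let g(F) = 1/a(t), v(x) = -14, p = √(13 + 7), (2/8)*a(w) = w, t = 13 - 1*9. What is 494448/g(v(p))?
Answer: 7911168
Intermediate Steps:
t = 4 (t = 13 - 9 = 4)
a(w) = 4*w
p = 2*√5 (p = √20 = 2*√5 ≈ 4.4721)
g(F) = 1/16 (g(F) = 1/(4*4) = 1/16)
494448/g(v(p)) = 494448/(1/16) = 494448*16 = 7911168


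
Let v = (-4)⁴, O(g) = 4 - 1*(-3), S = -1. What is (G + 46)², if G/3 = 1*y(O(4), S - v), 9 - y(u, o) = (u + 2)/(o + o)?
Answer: 1409927401/264196 ≈ 5336.7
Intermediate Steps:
O(g) = 7 (O(g) = 4 + 3 = 7)
v = 256
y(u, o) = 9 - (2 + u)/(2*o) (y(u, o) = 9 - (u + 2)/(o + o) = 9 - (2 + u)/(2*o))
G = 13905/514 (G = 3*(1*((-2 - 1*7 + 18*(-1 - 1*256))/(2*(-1 - 1*256)))) = 3*(1*((-2 - 7 + 18*(-1 - 256))/(2*(-1 - 256)))) = 3*(1*((½)*(-2 - 7 + 18*(-257))/(-257))) = 3*(1*((½)*(-1/257)*(-2 - 7 - 4626))) = 3*(1*((½)*(-1/257)*(-4635))) = 3*(1*(4635/514)) = 3*(4635/514) = 13905/514 ≈ 27.053)
(G + 46)² = (13905/514 + 46)² = (37549/514)² = 1409927401/264196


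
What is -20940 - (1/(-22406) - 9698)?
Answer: -251888251/22406 ≈ -11242.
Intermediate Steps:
-20940 - (1/(-22406) - 9698) = -20940 - (-1/22406 - 9698) = -20940 - 1*(-217293389/22406) = -20940 + 217293389/22406 = -251888251/22406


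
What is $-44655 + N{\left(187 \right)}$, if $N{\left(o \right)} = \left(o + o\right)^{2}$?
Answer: $95221$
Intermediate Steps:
$N{\left(o \right)} = 4 o^{2}$ ($N{\left(o \right)} = \left(2 o\right)^{2} = 4 o^{2}$)
$-44655 + N{\left(187 \right)} = -44655 + 4 \cdot 187^{2} = -44655 + 4 \cdot 34969 = -44655 + 139876 = 95221$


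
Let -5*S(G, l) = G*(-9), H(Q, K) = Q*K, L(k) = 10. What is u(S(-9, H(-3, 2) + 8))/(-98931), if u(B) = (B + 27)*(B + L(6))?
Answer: 558/824425 ≈ 0.00067683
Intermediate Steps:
H(Q, K) = K*Q
S(G, l) = 9*G/5 (S(G, l) = -G*(-9)/5 = -(-9)*G/5 = 9*G/5)
u(B) = (10 + B)*(27 + B) (u(B) = (B + 27)*(B + 10) = (27 + B)*(10 + B) = (10 + B)*(27 + B))
u(S(-9, H(-3, 2) + 8))/(-98931) = (270 + ((9/5)*(-9))**2 + 37*((9/5)*(-9)))/(-98931) = (270 + (-81/5)**2 + 37*(-81/5))*(-1/98931) = (270 + 6561/25 - 2997/5)*(-1/98931) = -1674/25*(-1/98931) = 558/824425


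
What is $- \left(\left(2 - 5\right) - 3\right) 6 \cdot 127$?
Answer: $4572$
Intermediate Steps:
$- \left(\left(2 - 5\right) - 3\right) 6 \cdot 127 = - \left(-3 - 3\right) 6 \cdot 127 = - \left(-6\right) 6 \cdot 127 = - \left(-36\right) 127 = \left(-1\right) \left(-4572\right) = 4572$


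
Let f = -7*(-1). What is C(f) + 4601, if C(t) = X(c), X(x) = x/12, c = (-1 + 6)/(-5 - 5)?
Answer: 110423/24 ≈ 4601.0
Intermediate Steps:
f = 7
c = -½ (c = 5/(-10) = 5*(-⅒) = -½ ≈ -0.50000)
X(x) = x/12 (X(x) = x*(1/12) = x/12)
C(t) = -1/24 (C(t) = (1/12)*(-½) = -1/24)
C(f) + 4601 = -1/24 + 4601 = 110423/24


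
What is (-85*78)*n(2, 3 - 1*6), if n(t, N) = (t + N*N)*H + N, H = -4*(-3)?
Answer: -855270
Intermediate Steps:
H = 12
n(t, N) = N + 12*t + 12*N² (n(t, N) = (t + N*N)*12 + N = (t + N²)*12 + N = (12*t + 12*N²) + N = N + 12*t + 12*N²)
(-85*78)*n(2, 3 - 1*6) = (-85*78)*((3 - 1*6) + 12*2 + 12*(3 - 1*6)²) = -6630*((3 - 6) + 24 + 12*(3 - 6)²) = -6630*(-3 + 24 + 12*(-3)²) = -6630*(-3 + 24 + 12*9) = -6630*(-3 + 24 + 108) = -6630*129 = -855270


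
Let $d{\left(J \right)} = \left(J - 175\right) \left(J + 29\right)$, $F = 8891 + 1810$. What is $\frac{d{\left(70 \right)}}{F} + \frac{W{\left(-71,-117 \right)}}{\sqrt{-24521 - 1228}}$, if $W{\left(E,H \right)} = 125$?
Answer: $- \frac{1155}{1189} - \frac{125 i \sqrt{2861}}{8583} \approx -0.9714 - 0.77899 i$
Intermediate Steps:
$F = 10701$
$d{\left(J \right)} = \left(-175 + J\right) \left(29 + J\right)$
$\frac{d{\left(70 \right)}}{F} + \frac{W{\left(-71,-117 \right)}}{\sqrt{-24521 - 1228}} = \frac{-5075 + 70^{2} - 10220}{10701} + \frac{125}{\sqrt{-24521 - 1228}} = \left(-5075 + 4900 - 10220\right) \frac{1}{10701} + \frac{125}{\sqrt{-25749}} = \left(-10395\right) \frac{1}{10701} + \frac{125}{3 i \sqrt{2861}} = - \frac{1155}{1189} + 125 \left(- \frac{i \sqrt{2861}}{8583}\right) = - \frac{1155}{1189} - \frac{125 i \sqrt{2861}}{8583}$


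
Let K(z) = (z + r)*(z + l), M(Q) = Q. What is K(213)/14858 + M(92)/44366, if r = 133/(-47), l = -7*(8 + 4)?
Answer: 14149538471/7745482829 ≈ 1.8268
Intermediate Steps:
l = -84 (l = -7*12 = -84)
r = -133/47 (r = 133*(-1/47) = -133/47 ≈ -2.8298)
K(z) = (-84 + z)*(-133/47 + z) (K(z) = (z - 133/47)*(z - 84) = (-133/47 + z)*(-84 + z) = (-84 + z)*(-133/47 + z))
K(213)/14858 + M(92)/44366 = (11172/47 + 213² - 4081/47*213)/14858 + 92/44366 = (11172/47 + 45369 - 869253/47)*(1/14858) + 92*(1/44366) = (1274262/47)*(1/14858) + 46/22183 = 637131/349163 + 46/22183 = 14149538471/7745482829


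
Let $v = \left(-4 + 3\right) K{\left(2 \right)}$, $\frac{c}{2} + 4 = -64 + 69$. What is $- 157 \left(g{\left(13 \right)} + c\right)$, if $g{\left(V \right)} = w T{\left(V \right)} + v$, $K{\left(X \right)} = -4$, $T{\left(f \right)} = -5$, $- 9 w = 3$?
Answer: $- \frac{3611}{3} \approx -1203.7$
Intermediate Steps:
$w = - \frac{1}{3}$ ($w = \left(- \frac{1}{9}\right) 3 = - \frac{1}{3} \approx -0.33333$)
$c = 2$ ($c = -8 + 2 \left(-64 + 69\right) = -8 + 2 \cdot 5 = -8 + 10 = 2$)
$v = 4$ ($v = \left(-4 + 3\right) \left(-4\right) = \left(-1\right) \left(-4\right) = 4$)
$g{\left(V \right)} = \frac{17}{3}$ ($g{\left(V \right)} = \left(- \frac{1}{3}\right) \left(-5\right) + 4 = \frac{5}{3} + 4 = \frac{17}{3}$)
$- 157 \left(g{\left(13 \right)} + c\right) = - 157 \left(\frac{17}{3} + 2\right) = \left(-157\right) \frac{23}{3} = - \frac{3611}{3}$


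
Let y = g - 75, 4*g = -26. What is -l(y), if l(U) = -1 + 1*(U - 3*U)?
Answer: -162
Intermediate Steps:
g = -13/2 (g = (¼)*(-26) = -13/2 ≈ -6.5000)
y = -163/2 (y = -13/2 - 75 = -163/2 ≈ -81.500)
l(U) = -1 - 2*U (l(U) = -1 + 1*(-2*U) = -1 - 2*U)
-l(y) = -(-1 - 2*(-163/2)) = -(-1 + 163) = -1*162 = -162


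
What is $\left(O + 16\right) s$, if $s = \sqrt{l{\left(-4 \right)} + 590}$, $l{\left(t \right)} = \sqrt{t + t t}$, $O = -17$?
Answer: $- \sqrt{590 + 2 \sqrt{3}} \approx -24.361$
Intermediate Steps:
$l{\left(t \right)} = \sqrt{t + t^{2}}$
$s = \sqrt{590 + 2 \sqrt{3}}$ ($s = \sqrt{\sqrt{- 4 \left(1 - 4\right)} + 590} = \sqrt{\sqrt{\left(-4\right) \left(-3\right)} + 590} = \sqrt{\sqrt{12} + 590} = \sqrt{2 \sqrt{3} + 590} = \sqrt{590 + 2 \sqrt{3}} \approx 24.361$)
$\left(O + 16\right) s = \left(-17 + 16\right) \sqrt{590 + 2 \sqrt{3}} = - \sqrt{590 + 2 \sqrt{3}}$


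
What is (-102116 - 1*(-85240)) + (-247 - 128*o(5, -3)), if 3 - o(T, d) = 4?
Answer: -16995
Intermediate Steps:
o(T, d) = -1 (o(T, d) = 3 - 1*4 = 3 - 4 = -1)
(-102116 - 1*(-85240)) + (-247 - 128*o(5, -3)) = (-102116 - 1*(-85240)) + (-247 - 128*(-1)) = (-102116 + 85240) + (-247 + 128) = -16876 - 119 = -16995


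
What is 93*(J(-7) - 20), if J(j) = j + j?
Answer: -3162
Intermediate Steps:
J(j) = 2*j
93*(J(-7) - 20) = 93*(2*(-7) - 20) = 93*(-14 - 20) = 93*(-34) = -3162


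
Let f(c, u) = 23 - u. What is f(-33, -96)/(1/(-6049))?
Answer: -719831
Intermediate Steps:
f(-33, -96)/(1/(-6049)) = (23 - 1*(-96))/(1/(-6049)) = (23 + 96)/(-1/6049) = 119*(-6049) = -719831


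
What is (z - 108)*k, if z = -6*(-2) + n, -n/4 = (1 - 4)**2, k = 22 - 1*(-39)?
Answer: -8052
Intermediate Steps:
k = 61 (k = 22 + 39 = 61)
n = -36 (n = -4*(1 - 4)**2 = -4*(-3)**2 = -4*9 = -36)
z = -24 (z = -6*(-2) - 36 = 12 - 36 = -24)
(z - 108)*k = (-24 - 108)*61 = -132*61 = -8052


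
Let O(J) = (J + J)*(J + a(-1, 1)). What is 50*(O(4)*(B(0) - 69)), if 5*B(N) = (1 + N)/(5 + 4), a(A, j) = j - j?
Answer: -993280/9 ≈ -1.1036e+5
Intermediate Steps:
a(A, j) = 0
B(N) = 1/45 + N/45 (B(N) = ((1 + N)/(5 + 4))/5 = ((1 + N)/9)/5 = ((1 + N)*(⅑))/5 = (⅑ + N/9)/5 = 1/45 + N/45)
O(J) = 2*J² (O(J) = (J + J)*(J + 0) = (2*J)*J = 2*J²)
50*(O(4)*(B(0) - 69)) = 50*((2*4²)*((1/45 + (1/45)*0) - 69)) = 50*((2*16)*((1/45 + 0) - 69)) = 50*(32*(1/45 - 69)) = 50*(32*(-3104/45)) = 50*(-99328/45) = -993280/9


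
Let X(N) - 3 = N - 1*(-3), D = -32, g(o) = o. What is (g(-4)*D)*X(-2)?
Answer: 512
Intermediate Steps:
X(N) = 6 + N (X(N) = 3 + (N - 1*(-3)) = 3 + (N + 3) = 3 + (3 + N) = 6 + N)
(g(-4)*D)*X(-2) = (-4*(-32))*(6 - 2) = 128*4 = 512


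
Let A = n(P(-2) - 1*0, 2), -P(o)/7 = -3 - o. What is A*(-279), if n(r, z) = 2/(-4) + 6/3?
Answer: -837/2 ≈ -418.50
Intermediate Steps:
P(o) = 21 + 7*o (P(o) = -7*(-3 - o) = 21 + 7*o)
n(r, z) = 3/2 (n(r, z) = 2*(-¼) + 6*(⅓) = -½ + 2 = 3/2)
A = 3/2 ≈ 1.5000
A*(-279) = (3/2)*(-279) = -837/2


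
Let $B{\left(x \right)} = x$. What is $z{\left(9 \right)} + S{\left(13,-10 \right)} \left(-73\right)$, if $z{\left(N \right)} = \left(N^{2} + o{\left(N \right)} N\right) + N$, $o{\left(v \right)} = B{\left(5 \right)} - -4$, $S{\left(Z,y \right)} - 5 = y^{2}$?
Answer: $-7494$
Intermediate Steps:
$S{\left(Z,y \right)} = 5 + y^{2}$
$o{\left(v \right)} = 9$ ($o{\left(v \right)} = 5 - -4 = 5 + 4 = 9$)
$z{\left(N \right)} = N^{2} + 10 N$ ($z{\left(N \right)} = \left(N^{2} + 9 N\right) + N = N^{2} + 10 N$)
$z{\left(9 \right)} + S{\left(13,-10 \right)} \left(-73\right) = 9 \left(10 + 9\right) + \left(5 + \left(-10\right)^{2}\right) \left(-73\right) = 9 \cdot 19 + \left(5 + 100\right) \left(-73\right) = 171 + 105 \left(-73\right) = 171 - 7665 = -7494$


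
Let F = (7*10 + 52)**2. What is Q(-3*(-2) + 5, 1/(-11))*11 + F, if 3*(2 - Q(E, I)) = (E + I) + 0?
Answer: 14866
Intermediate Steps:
Q(E, I) = 2 - E/3 - I/3 (Q(E, I) = 2 - ((E + I) + 0)/3 = 2 - (E + I)/3 = 2 + (-E/3 - I/3) = 2 - E/3 - I/3)
F = 14884 (F = (70 + 52)**2 = 122**2 = 14884)
Q(-3*(-2) + 5, 1/(-11))*11 + F = (2 - (-3*(-2) + 5)/3 - 1/3/(-11))*11 + 14884 = (2 - (6 + 5)/3 - 1/3*(-1/11))*11 + 14884 = (2 - 1/3*11 + 1/33)*11 + 14884 = (2 - 11/3 + 1/33)*11 + 14884 = -18/11*11 + 14884 = -18 + 14884 = 14866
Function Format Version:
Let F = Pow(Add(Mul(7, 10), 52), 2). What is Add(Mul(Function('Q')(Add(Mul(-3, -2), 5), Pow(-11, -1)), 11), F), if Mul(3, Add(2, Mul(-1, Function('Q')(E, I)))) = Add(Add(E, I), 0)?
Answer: 14866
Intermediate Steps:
Function('Q')(E, I) = Add(2, Mul(Rational(-1, 3), E), Mul(Rational(-1, 3), I)) (Function('Q')(E, I) = Add(2, Mul(Rational(-1, 3), Add(Add(E, I), 0))) = Add(2, Mul(Rational(-1, 3), Add(E, I))) = Add(2, Add(Mul(Rational(-1, 3), E), Mul(Rational(-1, 3), I))) = Add(2, Mul(Rational(-1, 3), E), Mul(Rational(-1, 3), I)))
F = 14884 (F = Pow(Add(70, 52), 2) = Pow(122, 2) = 14884)
Add(Mul(Function('Q')(Add(Mul(-3, -2), 5), Pow(-11, -1)), 11), F) = Add(Mul(Add(2, Mul(Rational(-1, 3), Add(Mul(-3, -2), 5)), Mul(Rational(-1, 3), Pow(-11, -1))), 11), 14884) = Add(Mul(Add(2, Mul(Rational(-1, 3), Add(6, 5)), Mul(Rational(-1, 3), Rational(-1, 11))), 11), 14884) = Add(Mul(Add(2, Mul(Rational(-1, 3), 11), Rational(1, 33)), 11), 14884) = Add(Mul(Add(2, Rational(-11, 3), Rational(1, 33)), 11), 14884) = Add(Mul(Rational(-18, 11), 11), 14884) = Add(-18, 14884) = 14866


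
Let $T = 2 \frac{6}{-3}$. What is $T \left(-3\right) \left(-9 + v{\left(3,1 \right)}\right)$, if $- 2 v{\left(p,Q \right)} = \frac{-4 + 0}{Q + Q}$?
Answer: $-96$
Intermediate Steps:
$v{\left(p,Q \right)} = \frac{1}{Q}$ ($v{\left(p,Q \right)} = - \frac{\left(-4 + 0\right) \frac{1}{Q + Q}}{2} = - \frac{\left(-4\right) \frac{1}{2 Q}}{2} = - \frac{\left(-2\right) \frac{1}{Q}}{2} = \frac{1}{Q}$)
$T = -4$ ($T = 2 \cdot 6 \left(- \frac{1}{3}\right) = 2 \left(-2\right) = -4$)
$T \left(-3\right) \left(-9 + v{\left(3,1 \right)}\right) = \left(-4\right) \left(-3\right) \left(-9 + 1^{-1}\right) = 12 \left(-9 + 1\right) = 12 \left(-8\right) = -96$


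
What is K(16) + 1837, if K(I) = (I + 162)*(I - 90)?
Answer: -11335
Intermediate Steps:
K(I) = (-90 + I)*(162 + I) (K(I) = (162 + I)*(-90 + I) = (-90 + I)*(162 + I))
K(16) + 1837 = (-14580 + 16² + 72*16) + 1837 = (-14580 + 256 + 1152) + 1837 = -13172 + 1837 = -11335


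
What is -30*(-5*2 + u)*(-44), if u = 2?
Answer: -10560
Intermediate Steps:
-30*(-5*2 + u)*(-44) = -30*(-5*2 + 2)*(-44) = -30*(-10 + 2)*(-44) = -30*(-8)*(-44) = 240*(-44) = -10560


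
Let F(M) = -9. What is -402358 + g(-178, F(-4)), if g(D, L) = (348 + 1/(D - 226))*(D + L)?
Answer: -188843149/404 ≈ -4.6743e+5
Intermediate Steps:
g(D, L) = (348 + 1/(-226 + D))*(D + L)
-402358 + g(-178, F(-4)) = -402358 + (-78647*(-178) - 78647*(-9) + 348*(-178)**2 + 348*(-178)*(-9))/(-226 - 178) = -402358 + (13999166 + 707823 + 348*31684 + 557496)/(-404) = -402358 - (13999166 + 707823 + 11026032 + 557496)/404 = -402358 - 1/404*26290517 = -402358 - 26290517/404 = -188843149/404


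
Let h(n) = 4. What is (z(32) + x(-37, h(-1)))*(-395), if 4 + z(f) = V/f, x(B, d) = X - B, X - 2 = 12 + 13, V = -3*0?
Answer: -23700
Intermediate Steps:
V = 0
X = 27 (X = 2 + (12 + 13) = 2 + 25 = 27)
x(B, d) = 27 - B
z(f) = -4 (z(f) = -4 + 0/f = -4 + 0 = -4)
(z(32) + x(-37, h(-1)))*(-395) = (-4 + (27 - 1*(-37)))*(-395) = (-4 + (27 + 37))*(-395) = (-4 + 64)*(-395) = 60*(-395) = -23700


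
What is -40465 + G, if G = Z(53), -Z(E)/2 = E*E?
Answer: -46083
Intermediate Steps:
Z(E) = -2*E**2 (Z(E) = -2*E*E = -2*E**2)
G = -5618 (G = -2*53**2 = -2*2809 = -5618)
-40465 + G = -40465 - 5618 = -46083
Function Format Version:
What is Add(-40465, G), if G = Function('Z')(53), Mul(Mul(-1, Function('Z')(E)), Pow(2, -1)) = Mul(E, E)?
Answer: -46083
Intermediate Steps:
Function('Z')(E) = Mul(-2, Pow(E, 2)) (Function('Z')(E) = Mul(-2, Mul(E, E)) = Mul(-2, Pow(E, 2)))
G = -5618 (G = Mul(-2, Pow(53, 2)) = Mul(-2, 2809) = -5618)
Add(-40465, G) = Add(-40465, -5618) = -46083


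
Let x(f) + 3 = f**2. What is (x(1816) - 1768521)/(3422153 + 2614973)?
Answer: 764666/3018563 ≈ 0.25332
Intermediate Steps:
x(f) = -3 + f**2
(x(1816) - 1768521)/(3422153 + 2614973) = ((-3 + 1816**2) - 1768521)/(3422153 + 2614973) = ((-3 + 3297856) - 1768521)/6037126 = (3297853 - 1768521)*(1/6037126) = 1529332*(1/6037126) = 764666/3018563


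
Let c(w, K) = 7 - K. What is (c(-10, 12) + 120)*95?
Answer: 10925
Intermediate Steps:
(c(-10, 12) + 120)*95 = ((7 - 1*12) + 120)*95 = ((7 - 12) + 120)*95 = (-5 + 120)*95 = 115*95 = 10925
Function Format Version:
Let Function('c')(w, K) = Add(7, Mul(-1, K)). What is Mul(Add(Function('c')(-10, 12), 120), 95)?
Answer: 10925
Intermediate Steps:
Mul(Add(Function('c')(-10, 12), 120), 95) = Mul(Add(Add(7, Mul(-1, 12)), 120), 95) = Mul(Add(Add(7, -12), 120), 95) = Mul(Add(-5, 120), 95) = Mul(115, 95) = 10925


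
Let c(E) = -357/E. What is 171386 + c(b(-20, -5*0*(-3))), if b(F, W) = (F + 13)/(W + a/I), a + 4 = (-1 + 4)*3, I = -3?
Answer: 171301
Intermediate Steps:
a = 5 (a = -4 + (-1 + 4)*3 = -4 + 3*3 = -4 + 9 = 5)
b(F, W) = (13 + F)/(-5/3 + W) (b(F, W) = (F + 13)/(W + 5/(-3)) = (13 + F)/(W + 5*(-1/3)) = (13 + F)/(W - 5/3) = (13 + F)/(-5/3 + W))
171386 + c(b(-20, -5*0*(-3))) = 171386 - 357*(-5 + 3*(-5*0*(-3)))/(3*(13 - 20)) = 171386 - 357/(3*(-7)/(-5 + 3*(0*(-3)))) = 171386 - 357/(3*(-7)/(-5 + 3*0)) = 171386 - 357/(3*(-7)/(-5 + 0)) = 171386 - 357/(3*(-7)/(-5)) = 171386 - 357/(3*(-1/5)*(-7)) = 171386 - 357/21/5 = 171386 - 357*5/21 = 171386 - 85 = 171301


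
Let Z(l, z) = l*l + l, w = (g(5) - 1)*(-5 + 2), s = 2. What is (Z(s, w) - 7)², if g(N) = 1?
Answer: 1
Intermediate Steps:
w = 0 (w = (1 - 1)*(-5 + 2) = 0*(-3) = 0)
Z(l, z) = l + l² (Z(l, z) = l² + l = l + l²)
(Z(s, w) - 7)² = (2*(1 + 2) - 7)² = (2*3 - 7)² = (6 - 7)² = (-1)² = 1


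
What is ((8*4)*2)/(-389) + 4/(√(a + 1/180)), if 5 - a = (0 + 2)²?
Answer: -64/389 + 24*√905/181 ≈ 3.8244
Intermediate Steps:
a = 1 (a = 5 - (0 + 2)² = 5 - 1*2² = 5 - 1*4 = 5 - 4 = 1)
((8*4)*2)/(-389) + 4/(√(a + 1/180)) = ((8*4)*2)/(-389) + 4/(√(1 + 1/180)) = (32*2)*(-1/389) + 4/(√(1 + 1/180)) = 64*(-1/389) + 4/(√(181/180)) = -64/389 + 4/((√905/30)) = -64/389 + 4*(6*√905/181) = -64/389 + 24*√905/181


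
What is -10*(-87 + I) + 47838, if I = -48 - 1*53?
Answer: 49718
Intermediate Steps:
I = -101 (I = -48 - 53 = -101)
-10*(-87 + I) + 47838 = -10*(-87 - 101) + 47838 = -10*(-188) + 47838 = 1880 + 47838 = 49718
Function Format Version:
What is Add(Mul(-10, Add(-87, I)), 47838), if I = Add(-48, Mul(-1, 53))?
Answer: 49718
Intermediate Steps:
I = -101 (I = Add(-48, -53) = -101)
Add(Mul(-10, Add(-87, I)), 47838) = Add(Mul(-10, Add(-87, -101)), 47838) = Add(Mul(-10, -188), 47838) = Add(1880, 47838) = 49718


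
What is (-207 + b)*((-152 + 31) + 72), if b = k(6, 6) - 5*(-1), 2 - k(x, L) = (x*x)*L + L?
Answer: 20678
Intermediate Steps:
k(x, L) = 2 - L - L*x² (k(x, L) = 2 - ((x*x)*L + L) = 2 - (x²*L + L) = 2 - (L*x² + L) = 2 - (L + L*x²) = 2 + (-L - L*x²) = 2 - L - L*x²)
b = -215 (b = (2 - 1*6 - 1*6*6²) - 5*(-1) = (2 - 6 - 1*6*36) + 5 = (2 - 6 - 216) + 5 = -220 + 5 = -215)
(-207 + b)*((-152 + 31) + 72) = (-207 - 215)*((-152 + 31) + 72) = -422*(-121 + 72) = -422*(-49) = 20678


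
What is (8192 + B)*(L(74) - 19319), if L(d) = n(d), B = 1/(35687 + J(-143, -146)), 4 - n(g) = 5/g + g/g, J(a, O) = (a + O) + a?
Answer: -412820351954829/2608870 ≈ -1.5824e+8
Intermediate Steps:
J(a, O) = O + 2*a (J(a, O) = (O + a) + a = O + 2*a)
n(g) = 3 - 5/g (n(g) = 4 - (5/g + g/g) = 4 - (5/g + 1) = 4 - (1 + 5/g) = 4 + (-1 - 5/g) = 3 - 5/g)
B = 1/35255 (B = 1/(35687 + (-146 + 2*(-143))) = 1/(35687 + (-146 - 286)) = 1/(35687 - 432) = 1/35255 ≈ 2.8365e-5)
L(d) = 3 - 5/d
(8192 + B)*(L(74) - 19319) = (8192 + 1/35255)*((3 - 5/74) - 19319) = 288808961*((3 - 5*1/74) - 19319)/35255 = 288808961*((3 - 5/74) - 19319)/35255 = 288808961*(217/74 - 19319)/35255 = (288808961/35255)*(-1429389/74) = -412820351954829/2608870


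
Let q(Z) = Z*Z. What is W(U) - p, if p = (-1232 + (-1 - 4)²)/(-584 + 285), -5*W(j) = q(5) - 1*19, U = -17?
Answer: -7829/1495 ≈ -5.2368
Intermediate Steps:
q(Z) = Z²
W(j) = -6/5 (W(j) = -(5² - 1*19)/5 = -(25 - 19)/5 = -⅕*6 = -6/5)
p = 1207/299 (p = (-1232 + (-5)²)/(-299) = (-1232 + 25)*(-1/299) = -1207*(-1/299) = 1207/299 ≈ 4.0368)
W(U) - p = -6/5 - 1*1207/299 = -6/5 - 1207/299 = -7829/1495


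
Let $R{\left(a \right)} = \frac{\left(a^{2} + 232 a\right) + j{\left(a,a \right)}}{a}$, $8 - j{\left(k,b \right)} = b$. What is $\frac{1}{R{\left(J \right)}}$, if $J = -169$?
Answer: $\frac{169}{10470} \approx 0.016141$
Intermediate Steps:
$j{\left(k,b \right)} = 8 - b$
$R{\left(a \right)} = \frac{8 + a^{2} + 231 a}{a}$ ($R{\left(a \right)} = \frac{\left(a^{2} + 232 a\right) - \left(-8 + a\right)}{a} = \frac{8 + a^{2} + 231 a}{a}$)
$\frac{1}{R{\left(J \right)}} = \frac{1}{231 - 169 + \frac{8}{-169}} = \frac{1}{231 - 169 + 8 \left(- \frac{1}{169}\right)} = \frac{1}{231 - 169 - \frac{8}{169}} = \frac{1}{\frac{10470}{169}} = \frac{169}{10470}$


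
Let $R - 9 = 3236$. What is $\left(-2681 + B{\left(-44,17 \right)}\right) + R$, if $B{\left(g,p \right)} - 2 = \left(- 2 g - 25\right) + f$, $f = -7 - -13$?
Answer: $635$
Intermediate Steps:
$R = 3245$ ($R = 9 + 3236 = 3245$)
$f = 6$ ($f = -7 + 13 = 6$)
$B{\left(g,p \right)} = -17 - 2 g$ ($B{\left(g,p \right)} = 2 + \left(\left(- 2 g - 25\right) + 6\right) = 2 + \left(\left(-25 - 2 g\right) + 6\right) = 2 - \left(19 + 2 g\right) = -17 - 2 g$)
$\left(-2681 + B{\left(-44,17 \right)}\right) + R = \left(-2681 - -71\right) + 3245 = \left(-2681 + \left(-17 + 88\right)\right) + 3245 = \left(-2681 + 71\right) + 3245 = -2610 + 3245 = 635$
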